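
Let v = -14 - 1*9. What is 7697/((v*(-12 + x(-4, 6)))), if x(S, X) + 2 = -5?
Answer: 7697/437 ≈ 17.613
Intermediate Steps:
v = -23 (v = -14 - 9 = -23)
x(S, X) = -7 (x(S, X) = -2 - 5 = -7)
7697/((v*(-12 + x(-4, 6)))) = 7697/((-23*(-12 - 7))) = 7697/((-23*(-19))) = 7697/437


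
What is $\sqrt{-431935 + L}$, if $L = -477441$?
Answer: $8 i \sqrt{14209} \approx 953.61 i$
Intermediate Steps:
$\sqrt{-431935 + L} = \sqrt{-431935 - 477441} = \sqrt{-909376} = 8 i \sqrt{14209}$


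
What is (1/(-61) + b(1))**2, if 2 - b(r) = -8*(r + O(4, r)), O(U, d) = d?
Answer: 1203409/3721 ≈ 323.41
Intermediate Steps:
b(r) = 2 + 16*r (b(r) = 2 - (-8)*(r + r) = 2 - (-8)*2*r = 2 - (-16)*r = 2 + 16*r)
(1/(-61) + b(1))**2 = (1/(-61) + (2 + 16*1))**2 = (-1/61 + (2 + 16))**2 = (-1/61 + 18)**2 = (1097/61)**2 = 1203409/3721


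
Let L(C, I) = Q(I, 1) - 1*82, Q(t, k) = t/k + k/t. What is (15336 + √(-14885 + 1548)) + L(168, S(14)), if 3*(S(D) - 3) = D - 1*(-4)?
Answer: 137368/9 + I*√13337 ≈ 15263.0 + 115.49*I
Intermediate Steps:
S(D) = 13/3 + D/3 (S(D) = 3 + (D - 1*(-4))/3 = 3 + (D + 4)/3 = 3 + (4 + D)/3 = 3 + (4/3 + D/3) = 13/3 + D/3)
Q(t, k) = k/t + t/k
L(C, I) = -82 + I + 1/I (L(C, I) = (1/I + I/1) - 1*82 = (1/I + I*1) - 82 = (1/I + I) - 82 = (I + 1/I) - 82 = -82 + I + 1/I)
(15336 + √(-14885 + 1548)) + L(168, S(14)) = (15336 + √(-14885 + 1548)) + (-82 + (13/3 + (⅓)*14) + 1/(13/3 + (⅓)*14)) = (15336 + √(-13337)) + (-82 + (13/3 + 14/3) + 1/(13/3 + 14/3)) = (15336 + I*√13337) + (-82 + 9 + 1/9) = (15336 + I*√13337) + (-82 + 9 + ⅑) = (15336 + I*√13337) - 656/9 = 137368/9 + I*√13337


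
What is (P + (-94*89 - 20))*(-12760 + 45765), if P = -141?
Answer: -281433635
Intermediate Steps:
(P + (-94*89 - 20))*(-12760 + 45765) = (-141 + (-94*89 - 20))*(-12760 + 45765) = (-141 + (-8366 - 20))*33005 = (-141 - 8386)*33005 = -8527*33005 = -281433635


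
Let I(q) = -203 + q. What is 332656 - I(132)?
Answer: 332727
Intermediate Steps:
332656 - I(132) = 332656 - (-203 + 132) = 332656 - 1*(-71) = 332656 + 71 = 332727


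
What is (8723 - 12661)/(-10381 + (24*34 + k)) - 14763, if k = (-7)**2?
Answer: -70240385/4758 ≈ -14763.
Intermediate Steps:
k = 49
(8723 - 12661)/(-10381 + (24*34 + k)) - 14763 = (8723 - 12661)/(-10381 + (24*34 + 49)) - 14763 = -3938/(-10381 + (816 + 49)) - 14763 = -3938/(-10381 + 865) - 14763 = -3938/(-9516) - 14763 = -3938*(-1/9516) - 14763 = 1969/4758 - 14763 = -70240385/4758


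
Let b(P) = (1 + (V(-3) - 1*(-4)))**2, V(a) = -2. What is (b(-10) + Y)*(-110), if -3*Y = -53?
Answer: -8800/3 ≈ -2933.3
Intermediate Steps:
Y = 53/3 (Y = -1/3*(-53) = 53/3 ≈ 17.667)
b(P) = 9 (b(P) = (1 + (-2 - 1*(-4)))**2 = (1 + (-2 + 4))**2 = (1 + 2)**2 = 3**2 = 9)
(b(-10) + Y)*(-110) = (9 + 53/3)*(-110) = (80/3)*(-110) = -8800/3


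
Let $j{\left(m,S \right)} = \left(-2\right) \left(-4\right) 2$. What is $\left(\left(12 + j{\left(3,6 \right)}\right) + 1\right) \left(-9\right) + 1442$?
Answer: $1181$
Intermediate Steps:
$j{\left(m,S \right)} = 16$ ($j{\left(m,S \right)} = 8 \cdot 2 = 16$)
$\left(\left(12 + j{\left(3,6 \right)}\right) + 1\right) \left(-9\right) + 1442 = \left(\left(12 + 16\right) + 1\right) \left(-9\right) + 1442 = \left(28 + 1\right) \left(-9\right) + 1442 = 29 \left(-9\right) + 1442 = -261 + 1442 = 1181$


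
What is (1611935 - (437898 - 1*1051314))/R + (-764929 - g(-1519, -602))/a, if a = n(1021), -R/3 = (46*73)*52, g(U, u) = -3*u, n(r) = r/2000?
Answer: -803307464643371/534848808 ≈ -1.5019e+6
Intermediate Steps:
n(r) = r/2000 (n(r) = r*(1/2000) = r/2000)
R = -523848 (R = -3*46*73*52 = -10074*52 = -3*174616 = -523848)
a = 1021/2000 (a = (1/2000)*1021 = 1021/2000 ≈ 0.51050)
(1611935 - (437898 - 1*1051314))/R + (-764929 - g(-1519, -602))/a = (1611935 - (437898 - 1*1051314))/(-523848) + (-764929 - (-3)*(-602))/(1021/2000) = (1611935 - (437898 - 1051314))*(-1/523848) + (-764929 - 1*1806)*(2000/1021) = (1611935 - 1*(-613416))*(-1/523848) + (-764929 - 1806)*(2000/1021) = (1611935 + 613416)*(-1/523848) - 766735*2000/1021 = 2225351*(-1/523848) - 1533470000/1021 = -2225351/523848 - 1533470000/1021 = -803307464643371/534848808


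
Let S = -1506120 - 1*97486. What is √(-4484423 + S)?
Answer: I*√6088029 ≈ 2467.4*I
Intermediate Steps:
S = -1603606 (S = -1506120 - 97486 = -1603606)
√(-4484423 + S) = √(-4484423 - 1603606) = √(-6088029) = I*√6088029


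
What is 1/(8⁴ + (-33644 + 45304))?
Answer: 1/15756 ≈ 6.3468e-5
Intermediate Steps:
1/(8⁴ + (-33644 + 45304)) = 1/(4096 + 11660) = 1/15756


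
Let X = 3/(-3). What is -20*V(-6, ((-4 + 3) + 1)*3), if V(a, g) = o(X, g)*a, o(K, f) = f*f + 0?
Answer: 0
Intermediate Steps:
X = -1 (X = 3*(-⅓) = -1)
o(K, f) = f² (o(K, f) = f² + 0 = f²)
V(a, g) = a*g² (V(a, g) = g²*a = a*g²)
-20*V(-6, ((-4 + 3) + 1)*3) = -(-120)*(((-4 + 3) + 1)*3)² = -(-120)*((-1 + 1)*3)² = -(-120)*(0*3)² = -(-120)*0² = -(-120)*0 = -20*0 = 0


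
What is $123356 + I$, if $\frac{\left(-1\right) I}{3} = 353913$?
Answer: $-938383$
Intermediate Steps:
$I = -1061739$ ($I = \left(-3\right) 353913 = -1061739$)
$123356 + I = 123356 - 1061739 = -938383$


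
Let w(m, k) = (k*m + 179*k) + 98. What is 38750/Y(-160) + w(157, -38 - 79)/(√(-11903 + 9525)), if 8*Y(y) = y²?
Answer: 775/64 + 19607*I*√2378/1189 ≈ 12.109 + 804.15*I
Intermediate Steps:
w(m, k) = 98 + 179*k + k*m (w(m, k) = (179*k + k*m) + 98 = 98 + 179*k + k*m)
Y(y) = y²/8
38750/Y(-160) + w(157, -38 - 79)/(√(-11903 + 9525)) = 38750/(((⅛)*(-160)²)) + (98 + 179*(-38 - 79) + (-38 - 79)*157)/(√(-11903 + 9525)) = 38750/(((⅛)*25600)) + (98 + 179*(-117) - 117*157)/(√(-2378)) = 38750/3200 + (98 - 20943 - 18369)/((I*√2378)) = 38750*(1/3200) - (-19607)*I*√2378/1189 = 775/64 + 19607*I*√2378/1189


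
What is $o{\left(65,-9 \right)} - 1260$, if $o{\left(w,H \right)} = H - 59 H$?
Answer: $-738$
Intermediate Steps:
$o{\left(w,H \right)} = - 58 H$
$o{\left(65,-9 \right)} - 1260 = \left(-58\right) \left(-9\right) - 1260 = 522 - 1260 = -738$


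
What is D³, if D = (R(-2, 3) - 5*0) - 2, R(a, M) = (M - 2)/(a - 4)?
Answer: -2197/216 ≈ -10.171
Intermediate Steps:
R(a, M) = (-2 + M)/(-4 + a)
D = -13/6 (D = ((-2 + 3)/(-4 - 2) - 5*0) - 2 = (1/(-6) + 0) - 2 = (-⅙*1 + 0) - 2 = (-⅙ + 0) - 2 = -⅙ - 2 = -13/6 ≈ -2.1667)
D³ = (-13/6)³ = -2197/216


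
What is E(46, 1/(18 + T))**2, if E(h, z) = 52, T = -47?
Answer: 2704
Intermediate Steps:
E(46, 1/(18 + T))**2 = 52**2 = 2704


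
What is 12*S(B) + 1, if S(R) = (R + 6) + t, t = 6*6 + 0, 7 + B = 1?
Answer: 433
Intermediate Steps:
B = -6 (B = -7 + 1 = -6)
t = 36 (t = 36 + 0 = 36)
S(R) = 42 + R (S(R) = (R + 6) + 36 = (6 + R) + 36 = 42 + R)
12*S(B) + 1 = 12*(42 - 6) + 1 = 12*36 + 1 = 432 + 1 = 433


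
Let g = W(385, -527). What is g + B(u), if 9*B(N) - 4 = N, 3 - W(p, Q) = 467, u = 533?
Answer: -1213/3 ≈ -404.33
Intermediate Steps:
W(p, Q) = -464 (W(p, Q) = 3 - 1*467 = 3 - 467 = -464)
g = -464
B(N) = 4/9 + N/9
g + B(u) = -464 + (4/9 + (⅑)*533) = -464 + (4/9 + 533/9) = -464 + 179/3 = -1213/3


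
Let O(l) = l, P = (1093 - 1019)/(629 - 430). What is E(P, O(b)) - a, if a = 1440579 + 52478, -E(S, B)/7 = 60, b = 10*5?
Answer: -1493477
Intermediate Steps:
b = 50
P = 74/199 ≈ 0.37186
E(S, B) = -420 (E(S, B) = -7*60 = -420)
a = 1493057
E(P, O(b)) - a = -420 - 1*1493057 = -420 - 1493057 = -1493477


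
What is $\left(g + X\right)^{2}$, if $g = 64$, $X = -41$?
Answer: $529$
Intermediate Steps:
$\left(g + X\right)^{2} = \left(64 - 41\right)^{2} = 23^{2} = 529$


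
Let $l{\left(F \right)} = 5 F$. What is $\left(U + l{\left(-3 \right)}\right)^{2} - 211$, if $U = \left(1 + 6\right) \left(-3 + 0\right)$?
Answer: $1085$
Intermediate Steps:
$U = -21$ ($U = 7 \left(-3\right) = -21$)
$\left(U + l{\left(-3 \right)}\right)^{2} - 211 = \left(-21 + 5 \left(-3\right)\right)^{2} - 211 = \left(-21 - 15\right)^{2} - 211 = \left(-36\right)^{2} - 211 = 1296 - 211 = 1085$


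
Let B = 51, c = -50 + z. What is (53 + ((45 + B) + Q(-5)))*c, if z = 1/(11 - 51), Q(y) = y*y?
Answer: -174087/20 ≈ -8704.3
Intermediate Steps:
Q(y) = y²
z = -1/40 (z = 1/(-40) = -1/40 ≈ -0.025000)
c = -2001/40 (c = -50 - 1/40 = -2001/40 ≈ -50.025)
(53 + ((45 + B) + Q(-5)))*c = (53 + ((45 + 51) + (-5)²))*(-2001/40) = (53 + (96 + 25))*(-2001/40) = (53 + 121)*(-2001/40) = 174*(-2001/40) = -174087/20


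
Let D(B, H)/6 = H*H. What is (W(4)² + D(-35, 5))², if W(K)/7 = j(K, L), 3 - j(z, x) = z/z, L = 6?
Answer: 119716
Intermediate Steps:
j(z, x) = 2 (j(z, x) = 3 - z/z = 3 - 1*1 = 3 - 1 = 2)
D(B, H) = 6*H² (D(B, H) = 6*(H*H) = 6*H²)
W(K) = 14 (W(K) = 7*2 = 14)
(W(4)² + D(-35, 5))² = (14² + 6*5²)² = (196 + 6*25)² = (196 + 150)² = 346² = 119716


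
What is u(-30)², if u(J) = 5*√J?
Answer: -750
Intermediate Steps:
u(-30)² = (5*√(-30))² = (5*(I*√30))² = (5*I*√30)² = -750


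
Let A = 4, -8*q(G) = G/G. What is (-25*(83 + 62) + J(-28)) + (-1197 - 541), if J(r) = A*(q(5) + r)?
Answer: -10951/2 ≈ -5475.5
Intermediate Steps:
q(G) = -1/8 (q(G) = -G/(8*G) = -1/8*1 = -1/8)
J(r) = -1/2 + 4*r (J(r) = 4*(-1/8 + r) = -1/2 + 4*r)
(-25*(83 + 62) + J(-28)) + (-1197 - 541) = (-25*(83 + 62) + (-1/2 + 4*(-28))) + (-1197 - 541) = (-25*145 + (-1/2 - 112)) - 1738 = (-3625 - 225/2) - 1738 = -7475/2 - 1738 = -10951/2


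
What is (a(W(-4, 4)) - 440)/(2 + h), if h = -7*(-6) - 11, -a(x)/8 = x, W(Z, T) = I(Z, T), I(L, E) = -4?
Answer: -136/11 ≈ -12.364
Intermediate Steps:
W(Z, T) = -4
a(x) = -8*x
h = 31 (h = 42 - 11 = 31)
(a(W(-4, 4)) - 440)/(2 + h) = (-8*(-4) - 440)/(2 + 31) = (32 - 440)/33 = -408*1/33 = -136/11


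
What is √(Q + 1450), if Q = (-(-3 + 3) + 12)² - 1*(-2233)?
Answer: √3827 ≈ 61.863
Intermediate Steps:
Q = 2377 (Q = (-1*0 + 12)² + 2233 = (0 + 12)² + 2233 = 12² + 2233 = 144 + 2233 = 2377)
√(Q + 1450) = √(2377 + 1450) = √3827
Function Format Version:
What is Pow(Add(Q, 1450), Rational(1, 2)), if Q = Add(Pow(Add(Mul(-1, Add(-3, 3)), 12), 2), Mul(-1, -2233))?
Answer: Pow(3827, Rational(1, 2)) ≈ 61.863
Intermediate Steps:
Q = 2377 (Q = Add(Pow(Add(Mul(-1, 0), 12), 2), 2233) = Add(Pow(Add(0, 12), 2), 2233) = Add(Pow(12, 2), 2233) = Add(144, 2233) = 2377)
Pow(Add(Q, 1450), Rational(1, 2)) = Pow(Add(2377, 1450), Rational(1, 2)) = Pow(3827, Rational(1, 2))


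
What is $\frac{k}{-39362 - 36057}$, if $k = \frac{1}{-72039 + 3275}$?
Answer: $\frac{1}{5186112116} \approx 1.9282 \cdot 10^{-10}$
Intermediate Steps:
$k = - \frac{1}{68764}$ ($k = \frac{1}{-68764} = - \frac{1}{68764} \approx -1.4542 \cdot 10^{-5}$)
$\frac{k}{-39362 - 36057} = - \frac{1}{68764 \left(-39362 - 36057\right)} = - \frac{1}{68764 \left(-75419\right)} = \left(- \frac{1}{68764}\right) \left(- \frac{1}{75419}\right) = \frac{1}{5186112116}$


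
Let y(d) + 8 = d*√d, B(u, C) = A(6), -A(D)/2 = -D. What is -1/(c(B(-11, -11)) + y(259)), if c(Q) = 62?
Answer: 54/17371063 - 259*√259/17371063 ≈ -0.00023684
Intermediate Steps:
A(D) = 2*D (A(D) = -(-2)*D = 2*D)
B(u, C) = 12 (B(u, C) = 2*6 = 12)
y(d) = -8 + d^(3/2) (y(d) = -8 + d*√d = -8 + d^(3/2))
-1/(c(B(-11, -11)) + y(259)) = -1/(62 + (-8 + 259^(3/2))) = -1/(62 + (-8 + 259*√259)) = -1/(54 + 259*√259)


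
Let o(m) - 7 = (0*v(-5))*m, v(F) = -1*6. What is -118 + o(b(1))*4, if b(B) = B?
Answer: -90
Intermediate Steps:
v(F) = -6
o(m) = 7 (o(m) = 7 + (0*(-6))*m = 7 + 0*m = 7 + 0 = 7)
-118 + o(b(1))*4 = -118 + 7*4 = -118 + 28 = -90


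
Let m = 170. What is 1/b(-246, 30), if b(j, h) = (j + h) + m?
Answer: -1/46 ≈ -0.021739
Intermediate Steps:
b(j, h) = 170 + h + j (b(j, h) = (j + h) + 170 = (h + j) + 170 = 170 + h + j)
1/b(-246, 30) = 1/(170 + 30 - 246) = 1/(-46) = -1/46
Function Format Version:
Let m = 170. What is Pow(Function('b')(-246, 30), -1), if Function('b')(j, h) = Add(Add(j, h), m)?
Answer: Rational(-1, 46) ≈ -0.021739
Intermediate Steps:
Function('b')(j, h) = Add(170, h, j) (Function('b')(j, h) = Add(Add(j, h), 170) = Add(Add(h, j), 170) = Add(170, h, j))
Pow(Function('b')(-246, 30), -1) = Pow(Add(170, 30, -246), -1) = Pow(-46, -1) = Rational(-1, 46)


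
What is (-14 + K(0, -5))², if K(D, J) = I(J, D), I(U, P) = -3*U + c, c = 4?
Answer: 25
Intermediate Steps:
I(U, P) = 4 - 3*U (I(U, P) = -3*U + 4 = 4 - 3*U)
K(D, J) = 4 - 3*J
(-14 + K(0, -5))² = (-14 + (4 - 3*(-5)))² = (-14 + (4 + 15))² = (-14 + 19)² = 5² = 25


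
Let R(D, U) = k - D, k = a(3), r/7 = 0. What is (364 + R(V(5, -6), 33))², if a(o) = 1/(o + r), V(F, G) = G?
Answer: 1234321/9 ≈ 1.3715e+5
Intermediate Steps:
r = 0 (r = 7*0 = 0)
a(o) = 1/o (a(o) = 1/(o + 0) = 1/o)
k = ⅓ (k = 1/3 = ⅓ ≈ 0.33333)
R(D, U) = ⅓ - D
(364 + R(V(5, -6), 33))² = (364 + (⅓ - 1*(-6)))² = (364 + (⅓ + 6))² = (364 + 19/3)² = (1111/3)² = 1234321/9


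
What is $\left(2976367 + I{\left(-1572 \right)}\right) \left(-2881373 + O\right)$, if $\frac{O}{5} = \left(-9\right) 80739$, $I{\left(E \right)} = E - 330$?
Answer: $-19377532974020$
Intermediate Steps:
$I{\left(E \right)} = -330 + E$
$O = -3633255$ ($O = 5 \left(\left(-9\right) 80739\right) = 5 \left(-726651\right) = -3633255$)
$\left(2976367 + I{\left(-1572 \right)}\right) \left(-2881373 + O\right) = \left(2976367 - 1902\right) \left(-2881373 - 3633255\right) = \left(2976367 - 1902\right) \left(-6514628\right) = 2974465 \left(-6514628\right) = -19377532974020$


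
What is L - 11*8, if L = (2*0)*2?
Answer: -88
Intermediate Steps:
L = 0 (L = 0*2 = 0)
L - 11*8 = 0 - 11*8 = 0 - 88 = -88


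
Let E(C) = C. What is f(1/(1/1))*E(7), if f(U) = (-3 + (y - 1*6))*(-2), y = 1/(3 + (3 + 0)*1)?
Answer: 371/3 ≈ 123.67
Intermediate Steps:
y = ⅙ (y = 1/(3 + 3*1) = 1/(3 + 3) = 1/6 = ⅙ ≈ 0.16667)
f(U) = 53/3 (f(U) = (-3 + (⅙ - 1*6))*(-2) = (-3 + (⅙ - 6))*(-2) = (-3 - 35/6)*(-2) = -53/6*(-2) = 53/3)
f(1/(1/1))*E(7) = (53/3)*7 = 371/3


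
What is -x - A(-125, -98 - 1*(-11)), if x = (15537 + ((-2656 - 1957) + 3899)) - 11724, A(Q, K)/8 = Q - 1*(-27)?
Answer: -2315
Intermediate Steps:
A(Q, K) = 216 + 8*Q (A(Q, K) = 8*(Q - 1*(-27)) = 8*(Q + 27) = 8*(27 + Q) = 216 + 8*Q)
x = 3099 (x = (15537 + (-4613 + 3899)) - 11724 = (15537 - 714) - 11724 = 14823 - 11724 = 3099)
-x - A(-125, -98 - 1*(-11)) = -1*3099 - (216 + 8*(-125)) = -3099 - (216 - 1000) = -3099 - 1*(-784) = -3099 + 784 = -2315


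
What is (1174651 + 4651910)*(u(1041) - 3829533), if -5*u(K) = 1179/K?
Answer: -38713070520971028/1735 ≈ -2.2313e+13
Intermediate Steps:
u(K) = -1179/(5*K)
(1174651 + 4651910)*(u(1041) - 3829533) = (1174651 + 4651910)*(-1179/5/1041 - 3829533) = 5826561*(-1179/5*1/1041 - 3829533) = 5826561*(-393/1735 - 3829533) = 5826561*(-6644240148/1735) = -38713070520971028/1735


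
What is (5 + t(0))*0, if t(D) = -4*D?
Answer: 0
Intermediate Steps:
(5 + t(0))*0 = (5 - 4*0)*0 = (5 + 0)*0 = 5*0 = 0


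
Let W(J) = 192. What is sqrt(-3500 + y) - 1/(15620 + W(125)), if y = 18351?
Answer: -1/15812 + sqrt(14851) ≈ 121.86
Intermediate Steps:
sqrt(-3500 + y) - 1/(15620 + W(125)) = sqrt(-3500 + 18351) - 1/(15620 + 192) = sqrt(14851) - 1/15812 = -1/15812 + sqrt(14851)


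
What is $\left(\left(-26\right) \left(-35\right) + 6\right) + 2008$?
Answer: $2924$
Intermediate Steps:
$\left(\left(-26\right) \left(-35\right) + 6\right) + 2008 = \left(910 + 6\right) + 2008 = 916 + 2008 = 2924$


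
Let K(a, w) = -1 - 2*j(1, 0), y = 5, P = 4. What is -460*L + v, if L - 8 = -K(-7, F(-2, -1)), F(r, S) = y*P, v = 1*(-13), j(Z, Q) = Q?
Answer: -4153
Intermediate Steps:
v = -13
F(r, S) = 20 (F(r, S) = 5*4 = 20)
K(a, w) = -1 (K(a, w) = -1 - 2*0 = -1 + 0 = -1)
L = 9 (L = 8 - 1*(-1) = 8 + 1 = 9)
-460*L + v = -460*9 - 13 = -4140 - 13 = -4153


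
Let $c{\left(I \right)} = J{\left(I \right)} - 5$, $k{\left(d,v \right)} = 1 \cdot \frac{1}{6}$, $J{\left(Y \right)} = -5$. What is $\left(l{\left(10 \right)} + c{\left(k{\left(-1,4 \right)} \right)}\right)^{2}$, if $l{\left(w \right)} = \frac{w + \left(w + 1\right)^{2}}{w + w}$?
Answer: $\frac{4761}{400} \approx 11.902$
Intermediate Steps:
$k{\left(d,v \right)} = \frac{1}{6}$ ($k{\left(d,v \right)} = 1 \cdot \frac{1}{6} = \frac{1}{6}$)
$l{\left(w \right)} = \frac{w + \left(1 + w\right)^{2}}{2 w}$
$c{\left(I \right)} = -10$ ($c{\left(I \right)} = -5 - 5 = -10$)
$\left(l{\left(10 \right)} + c{\left(k{\left(-1,4 \right)} \right)}\right)^{2} = \left(\frac{10 + \left(1 + 10\right)^{2}}{2 \cdot 10} - 10\right)^{2} = \left(\frac{1}{2} \cdot \frac{1}{10} \left(10 + 11^{2}\right) - 10\right)^{2} = \left(\frac{1}{2} \cdot \frac{1}{10} \left(10 + 121\right) - 10\right)^{2} = \left(\frac{1}{2} \cdot \frac{1}{10} \cdot 131 - 10\right)^{2} = \left(\frac{131}{20} - 10\right)^{2} = \left(- \frac{69}{20}\right)^{2} = \frac{4761}{400}$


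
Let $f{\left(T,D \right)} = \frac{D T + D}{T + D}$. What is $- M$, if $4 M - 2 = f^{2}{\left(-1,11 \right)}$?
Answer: $- \frac{1}{2} \approx -0.5$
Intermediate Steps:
$f{\left(T,D \right)} = \frac{D + D T}{D + T}$
$M = \frac{1}{2}$ ($M = \frac{1}{2} + \frac{\left(\frac{11 \left(1 - 1\right)}{11 - 1}\right)^{2}}{4} = \frac{1}{2} + \frac{\left(11 \cdot \frac{1}{10} \cdot 0\right)^{2}}{4} = \frac{1}{2} + \frac{0^{2}}{4} = \frac{1}{2} + \frac{1}{4} \cdot 0 = \frac{1}{2} + 0 = \frac{1}{2} \approx 0.5$)
$- M = \left(-1\right) \frac{1}{2} = - \frac{1}{2}$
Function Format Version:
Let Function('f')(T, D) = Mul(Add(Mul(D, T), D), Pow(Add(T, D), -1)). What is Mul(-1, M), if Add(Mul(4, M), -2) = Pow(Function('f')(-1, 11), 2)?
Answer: Rational(-1, 2) ≈ -0.50000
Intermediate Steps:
Function('f')(T, D) = Mul(Pow(Add(D, T), -1), Add(D, Mul(D, T))) (Function('f')(T, D) = Mul(Add(D, Mul(D, T)), Pow(Add(D, T), -1)) = Mul(Pow(Add(D, T), -1), Add(D, Mul(D, T))))
M = Rational(1, 2) (M = Add(Rational(1, 2), Mul(Rational(1, 4), Pow(Mul(11, Pow(Add(11, -1), -1), Add(1, -1)), 2))) = Add(Rational(1, 2), Mul(Rational(1, 4), Pow(Mul(11, Pow(10, -1), 0), 2))) = Add(Rational(1, 2), Mul(Rational(1, 4), Pow(Mul(11, Rational(1, 10), 0), 2))) = Add(Rational(1, 2), Mul(Rational(1, 4), Pow(0, 2))) = Add(Rational(1, 2), Mul(Rational(1, 4), 0)) = Add(Rational(1, 2), 0) = Rational(1, 2) ≈ 0.50000)
Mul(-1, M) = Mul(-1, Rational(1, 2)) = Rational(-1, 2)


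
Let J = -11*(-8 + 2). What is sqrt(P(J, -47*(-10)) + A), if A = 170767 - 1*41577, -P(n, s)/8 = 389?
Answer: sqrt(126078) ≈ 355.07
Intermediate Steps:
J = 66 (J = -11*(-6) = 66)
P(n, s) = -3112 (P(n, s) = -8*389 = -3112)
A = 129190 (A = 170767 - 41577 = 129190)
sqrt(P(J, -47*(-10)) + A) = sqrt(-3112 + 129190) = sqrt(126078)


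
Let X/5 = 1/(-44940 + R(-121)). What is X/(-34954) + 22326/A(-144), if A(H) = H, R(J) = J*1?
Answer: -2930403211877/18900746328 ≈ -155.04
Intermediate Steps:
R(J) = J
X = -5/45061 (X = 5/(-44940 - 121) = 5/(-45061) = 5*(-1/45061) = -5/45061 ≈ -0.00011096)
X/(-34954) + 22326/A(-144) = -5/45061/(-34954) + 22326/(-144) = -5/45061*(-1/34954) + 22326*(-1/144) = 5/1575062194 - 3721/24 = -2930403211877/18900746328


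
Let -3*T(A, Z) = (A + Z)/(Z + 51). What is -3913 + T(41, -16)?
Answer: -82178/21 ≈ -3913.2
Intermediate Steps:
T(A, Z) = -(A + Z)/(3*(51 + Z)) (T(A, Z) = -(A + Z)/(3*(Z + 51)) = -(A + Z)/(3*(51 + Z)))
-3913 + T(41, -16) = -3913 + (-1*41 - 1*(-16))/(3*(51 - 16)) = -3913 + (1/3)*(-41 + 16)/35 = -3913 + (1/3)*(1/35)*(-25) = -3913 - 5/21 = -82178/21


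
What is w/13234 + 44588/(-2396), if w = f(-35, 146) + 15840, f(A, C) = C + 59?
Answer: -137908443/7927166 ≈ -17.397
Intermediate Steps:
f(A, C) = 59 + C
w = 16045 (w = (59 + 146) + 15840 = 205 + 15840 = 16045)
w/13234 + 44588/(-2396) = 16045/13234 + 44588/(-2396) = 16045*(1/13234) + 44588*(-1/2396) = 16045/13234 - 11147/599 = -137908443/7927166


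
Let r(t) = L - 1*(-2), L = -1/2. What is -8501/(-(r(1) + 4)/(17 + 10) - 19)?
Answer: 459054/1037 ≈ 442.67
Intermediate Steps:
L = -½ (L = -1*½ = -½ ≈ -0.50000)
r(t) = 3/2 (r(t) = -½ - 1*(-2) = -½ + 2 = 3/2)
-8501/(-(r(1) + 4)/(17 + 10) - 19) = -8501/(-(3/2 + 4)/(17 + 10) - 19) = -8501/(-11/(2*27) - 19) = -8501/(-1*11/54 - 19) = -8501/(-11/54 - 19) = -8501/(-1037/54) = -8501*(-54/1037) = 459054/1037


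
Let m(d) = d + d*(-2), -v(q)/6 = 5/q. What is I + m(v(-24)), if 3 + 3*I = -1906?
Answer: -7651/12 ≈ -637.58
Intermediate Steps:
I = -1909/3 (I = -1 + (⅓)*(-1906) = -1 - 1906/3 = -1909/3 ≈ -636.33)
v(q) = -30/q
m(d) = -d (m(d) = d - 2*d = -d)
I + m(v(-24)) = -1909/3 - (-30)/(-24) = -1909/3 - (-30)*(-1)/24 = -1909/3 - 1*5/4 = -1909/3 - 5/4 = -7651/12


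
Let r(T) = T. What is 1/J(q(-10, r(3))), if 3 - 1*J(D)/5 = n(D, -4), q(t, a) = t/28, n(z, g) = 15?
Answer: -1/60 ≈ -0.016667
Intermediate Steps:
q(t, a) = t/28 (q(t, a) = t*(1/28) = t/28)
J(D) = -60 (J(D) = 15 - 5*15 = 15 - 75 = -60)
1/J(q(-10, r(3))) = 1/(-60) = -1/60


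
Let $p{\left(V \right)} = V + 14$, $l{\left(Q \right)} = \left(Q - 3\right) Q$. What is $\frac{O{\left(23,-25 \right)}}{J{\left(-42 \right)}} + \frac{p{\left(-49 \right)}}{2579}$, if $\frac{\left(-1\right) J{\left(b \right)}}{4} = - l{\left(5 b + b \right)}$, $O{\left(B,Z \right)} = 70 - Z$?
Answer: $- \frac{1750279}{132581232} \approx -0.013202$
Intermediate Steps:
$l{\left(Q \right)} = Q \left(-3 + Q\right)$ ($l{\left(Q \right)} = \left(-3 + Q\right) Q = Q \left(-3 + Q\right)$)
$p{\left(V \right)} = 14 + V$
$J{\left(b \right)} = 24 b \left(-3 + 6 b\right)$ ($J{\left(b \right)} = - 4 \left(- \left(5 b + b\right) \left(-3 + \left(5 b + b\right)\right)\right) = - 4 \left(- 6 b \left(-3 + 6 b\right)\right) = 24 b \left(-3 + 6 b\right)$)
$\frac{O{\left(23,-25 \right)}}{J{\left(-42 \right)}} + \frac{p{\left(-49 \right)}}{2579} = \frac{70 - -25}{72 \left(-42\right) \left(-1 + 2 \left(-42\right)\right)} + \frac{14 - 49}{2579} = \frac{70 + 25}{72 \left(-42\right) \left(-1 - 84\right)} - \frac{35}{2579} = \frac{95}{72 \left(-42\right) \left(-85\right)} - \frac{35}{2579} = \frac{95}{257040} - \frac{35}{2579} = 95 \cdot \frac{1}{257040} - \frac{35}{2579} = \frac{19}{51408} - \frac{35}{2579} = - \frac{1750279}{132581232}$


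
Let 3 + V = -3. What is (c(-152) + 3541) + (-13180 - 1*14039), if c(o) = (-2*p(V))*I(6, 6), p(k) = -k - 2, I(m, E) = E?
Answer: -23726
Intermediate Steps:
V = -6 (V = -3 - 3 = -6)
p(k) = -2 - k
c(o) = -48 (c(o) = -2*(-2 - 1*(-6))*6 = -2*(-2 + 6)*6 = -2*4*6 = -8*6 = -48)
(c(-152) + 3541) + (-13180 - 1*14039) = (-48 + 3541) + (-13180 - 1*14039) = 3493 + (-13180 - 14039) = 3493 - 27219 = -23726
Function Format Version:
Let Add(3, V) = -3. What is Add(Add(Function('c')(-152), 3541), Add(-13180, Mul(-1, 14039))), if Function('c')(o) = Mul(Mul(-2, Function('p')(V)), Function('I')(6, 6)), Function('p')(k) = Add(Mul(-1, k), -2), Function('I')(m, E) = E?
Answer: -23726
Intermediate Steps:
V = -6 (V = Add(-3, -3) = -6)
Function('p')(k) = Add(-2, Mul(-1, k))
Function('c')(o) = -48 (Function('c')(o) = Mul(Mul(-2, Add(-2, Mul(-1, -6))), 6) = Mul(Mul(-2, Add(-2, 6)), 6) = Mul(Mul(-2, 4), 6) = Mul(-8, 6) = -48)
Add(Add(Function('c')(-152), 3541), Add(-13180, Mul(-1, 14039))) = Add(Add(-48, 3541), Add(-13180, Mul(-1, 14039))) = Add(3493, Add(-13180, -14039)) = Add(3493, -27219) = -23726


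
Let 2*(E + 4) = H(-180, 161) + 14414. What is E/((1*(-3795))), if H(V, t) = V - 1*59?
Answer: -14167/7590 ≈ -1.8665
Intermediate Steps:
H(V, t) = -59 + V (H(V, t) = V - 59 = -59 + V)
E = 14167/2 (E = -4 + ((-59 - 180) + 14414)/2 = -4 + (-239 + 14414)/2 = -4 + (½)*14175 = -4 + 14175/2 = 14167/2 ≈ 7083.5)
E/((1*(-3795))) = 14167/(2*((1*(-3795)))) = (14167/2)/(-3795) = (14167/2)*(-1/3795) = -14167/7590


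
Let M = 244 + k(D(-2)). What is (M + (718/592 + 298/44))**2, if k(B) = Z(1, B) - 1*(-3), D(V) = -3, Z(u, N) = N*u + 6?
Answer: 705601680001/10601536 ≈ 66557.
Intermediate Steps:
Z(u, N) = 6 + N*u
k(B) = 9 + B (k(B) = (6 + B*1) - 1*(-3) = (6 + B) + 3 = 9 + B)
M = 250 (M = 244 + (9 - 3) = 244 + 6 = 250)
(M + (718/592 + 298/44))**2 = (250 + (718/592 + 298/44))**2 = (250 + (718*(1/592) + 298*(1/44)))**2 = (250 + (359/296 + 149/22))**2 = (250 + 26001/3256)**2 = (840001/3256)**2 = 705601680001/10601536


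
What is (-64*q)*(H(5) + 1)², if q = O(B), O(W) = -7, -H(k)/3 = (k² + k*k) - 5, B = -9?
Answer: 8044288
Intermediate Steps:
H(k) = 15 - 6*k² (H(k) = -3*((k² + k*k) - 5) = -3*((k² + k²) - 5) = -3*(2*k² - 5) = -3*(-5 + 2*k²) = 15 - 6*k²)
q = -7
(-64*q)*(H(5) + 1)² = (-64*(-7))*((15 - 6*5²) + 1)² = 448*((15 - 6*25) + 1)² = 448*((15 - 150) + 1)² = 448*(-135 + 1)² = 448*(-134)² = 448*17956 = 8044288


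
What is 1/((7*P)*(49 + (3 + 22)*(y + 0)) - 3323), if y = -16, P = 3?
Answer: -1/10694 ≈ -9.3510e-5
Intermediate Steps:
1/((7*P)*(49 + (3 + 22)*(y + 0)) - 3323) = 1/((7*3)*(49 + (3 + 22)*(-16 + 0)) - 3323) = 1/(21*(49 + 25*(-16)) - 3323) = 1/(21*(49 - 400) - 3323) = 1/(21*(-351) - 3323) = 1/(-7371 - 3323) = 1/(-10694) = -1/10694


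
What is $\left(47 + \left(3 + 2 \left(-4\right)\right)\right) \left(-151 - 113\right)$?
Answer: $-11088$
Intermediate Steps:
$\left(47 + \left(3 + 2 \left(-4\right)\right)\right) \left(-151 - 113\right) = \left(47 + \left(3 - 8\right)\right) \left(-264\right) = \left(47 - 5\right) \left(-264\right) = 42 \left(-264\right) = -11088$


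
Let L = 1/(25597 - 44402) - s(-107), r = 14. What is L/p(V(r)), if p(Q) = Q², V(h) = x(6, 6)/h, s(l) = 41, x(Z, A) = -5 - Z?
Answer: -151117176/2275405 ≈ -66.413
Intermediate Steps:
L = -771006/18805 (L = 1/(25597 - 44402) - 1*41 = 1/(-18805) - 41 = -1/18805 - 41 = -771006/18805 ≈ -41.000)
V(h) = -11/h (V(h) = (-5 - 1*6)/h = (-5 - 6)/h = -11/h)
L/p(V(r)) = -771006/(18805*((-11/14)²)) = -771006/(18805*121/196) = -771006/18805*196/121 = -151117176/2275405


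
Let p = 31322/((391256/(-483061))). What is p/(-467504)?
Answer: 7565218321/91456872512 ≈ 0.082719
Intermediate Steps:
p = -7565218321/195628 (p = 31322/((391256*(-1/483061))) = 31322/(-391256/483061) = 31322*(-483061/391256) = -7565218321/195628 ≈ -38671.)
p/(-467504) = -7565218321/195628/(-467504) = -7565218321/195628*(-1/467504) = 7565218321/91456872512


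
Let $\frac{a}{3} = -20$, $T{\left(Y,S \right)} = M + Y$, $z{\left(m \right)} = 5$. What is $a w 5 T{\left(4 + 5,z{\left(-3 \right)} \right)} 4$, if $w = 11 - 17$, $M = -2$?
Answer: $50400$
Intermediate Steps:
$T{\left(Y,S \right)} = -2 + Y$
$a = -60$ ($a = 3 \left(-20\right) = -60$)
$w = -6$ ($w = 11 - 17 = -6$)
$a w 5 T{\left(4 + 5,z{\left(-3 \right)} \right)} 4 = \left(-60\right) \left(-6\right) 5 \left(-2 + \left(4 + 5\right)\right) 4 = 360 \cdot 5 \left(-2 + 9\right) 4 = 360 \cdot 5 \cdot 7 \cdot 4 = 360 \cdot 35 \cdot 4 = 360 \cdot 140 = 50400$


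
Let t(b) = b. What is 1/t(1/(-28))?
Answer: -28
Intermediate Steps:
1/t(1/(-28)) = 1/(1/(-28)) = 1/(-1/28) = -28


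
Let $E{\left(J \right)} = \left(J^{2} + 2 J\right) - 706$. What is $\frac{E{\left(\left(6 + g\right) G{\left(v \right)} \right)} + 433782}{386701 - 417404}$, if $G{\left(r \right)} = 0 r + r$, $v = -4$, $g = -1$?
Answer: $- \frac{433436}{30703} \approx -14.117$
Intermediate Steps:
$G{\left(r \right)} = r$ ($G{\left(r \right)} = 0 + r = r$)
$E{\left(J \right)} = -706 + J^{2} + 2 J$
$\frac{E{\left(\left(6 + g\right) G{\left(v \right)} \right)} + 433782}{386701 - 417404} = \frac{\left(-706 + \left(\left(6 - 1\right) \left(-4\right)\right)^{2} + 2 \left(6 - 1\right) \left(-4\right)\right) + 433782}{386701 - 417404} = \frac{\left(-706 + \left(5 \left(-4\right)\right)^{2} + 2 \cdot 5 \left(-4\right)\right) + 433782}{-30703} = \left(\left(-706 + \left(-20\right)^{2} + 2 \left(-20\right)\right) + 433782\right) \left(- \frac{1}{30703}\right) = \left(\left(-706 + 400 - 40\right) + 433782\right) \left(- \frac{1}{30703}\right) = \left(-346 + 433782\right) \left(- \frac{1}{30703}\right) = 433436 \left(- \frac{1}{30703}\right) = - \frac{433436}{30703}$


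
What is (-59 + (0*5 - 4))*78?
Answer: -4914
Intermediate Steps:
(-59 + (0*5 - 4))*78 = (-59 + (0 - 4))*78 = (-59 - 4)*78 = -63*78 = -4914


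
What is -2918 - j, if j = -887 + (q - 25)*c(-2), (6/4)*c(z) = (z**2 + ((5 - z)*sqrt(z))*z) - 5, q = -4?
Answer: -6151/3 - 812*I*sqrt(2)/3 ≈ -2050.3 - 382.78*I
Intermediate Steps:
c(z) = -10/3 + 2*z**2/3 + 2*z**(3/2)*(5 - z)/3 (c(z) = 2*((z**2 + ((5 - z)*sqrt(z))*z) - 5)/3 = 2*((z**2 + (sqrt(z)*(5 - z))*z) - 5)/3 = 2*((z**2 + z**(3/2)*(5 - z)) - 5)/3 = 2*(-5 + z**2 + z**(3/2)*(5 - z))/3 = -10/3 + 2*z**2/3 + 2*z**(3/2)*(5 - z)/3)
j = -2603/3 + 812*I*sqrt(2)/3 (j = -887 + (-4 - 25)*(-10/3 - 8*I*sqrt(2)/3 + (2/3)*(-2)**2 + 10*(-2)**(3/2)/3) = -887 - 29*(-10/3 - 8*I*sqrt(2)/3 + (2/3)*4 + 10*(-2*I*sqrt(2))/3) = -887 - 29*(-10/3 - 8*I*sqrt(2)/3 + 8/3 - 20*I*sqrt(2)/3) = -887 - 29*(-2/3 - 28*I*sqrt(2)/3) = -887 + (58/3 + 812*I*sqrt(2)/3) = -2603/3 + 812*I*sqrt(2)/3 ≈ -867.67 + 382.78*I)
-2918 - j = -2918 - (-2603/3 + 812*I*sqrt(2)/3) = -2918 + (2603/3 - 812*I*sqrt(2)/3) = -6151/3 - 812*I*sqrt(2)/3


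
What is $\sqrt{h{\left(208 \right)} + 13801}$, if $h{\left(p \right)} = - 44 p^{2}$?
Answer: $i \sqrt{1889815} \approx 1374.7 i$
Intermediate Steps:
$\sqrt{h{\left(208 \right)} + 13801} = \sqrt{- 44 \cdot 208^{2} + 13801} = \sqrt{\left(-44\right) 43264 + 13801} = \sqrt{-1903616 + 13801} = \sqrt{-1889815} = i \sqrt{1889815}$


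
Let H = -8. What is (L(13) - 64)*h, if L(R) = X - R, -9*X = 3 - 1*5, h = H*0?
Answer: 0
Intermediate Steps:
h = 0 (h = -8*0 = 0)
X = 2/9 (X = -(3 - 1*5)/9 = -(3 - 5)/9 = -⅑*(-2) = 2/9 ≈ 0.22222)
L(R) = 2/9 - R
(L(13) - 64)*h = ((2/9 - 1*13) - 64)*0 = ((2/9 - 13) - 64)*0 = (-115/9 - 64)*0 = -691/9*0 = 0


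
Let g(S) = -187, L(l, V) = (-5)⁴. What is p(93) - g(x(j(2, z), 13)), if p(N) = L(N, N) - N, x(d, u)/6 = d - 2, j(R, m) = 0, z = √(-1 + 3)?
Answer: 719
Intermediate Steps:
z = √2 ≈ 1.4142
L(l, V) = 625
x(d, u) = -12 + 6*d (x(d, u) = 6*(d - 2) = 6*(-2 + d) = -12 + 6*d)
p(N) = 625 - N
p(93) - g(x(j(2, z), 13)) = (625 - 1*93) - 1*(-187) = (625 - 93) + 187 = 532 + 187 = 719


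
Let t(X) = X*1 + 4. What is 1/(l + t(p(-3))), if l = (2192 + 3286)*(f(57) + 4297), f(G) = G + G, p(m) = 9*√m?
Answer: 24163462/583872895825687 - 9*I*√3/583872895825687 ≈ 4.1385e-8 - 2.6698e-14*I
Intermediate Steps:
f(G) = 2*G
t(X) = 4 + X (t(X) = X + 4 = 4 + X)
l = 24163458 (l = (2192 + 3286)*(2*57 + 4297) = 5478*(114 + 4297) = 5478*4411 = 24163458)
1/(l + t(p(-3))) = 1/(24163458 + (4 + 9*√(-3))) = 1/(24163458 + (4 + 9*(I*√3))) = 1/(24163458 + (4 + 9*I*√3)) = 1/(24163462 + 9*I*√3)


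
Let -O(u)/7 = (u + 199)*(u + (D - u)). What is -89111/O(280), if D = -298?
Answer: -89111/999194 ≈ -0.089183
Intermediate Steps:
O(u) = 415114 + 2086*u (O(u) = -7*(u + 199)*(u + (-298 - u)) = -7*(199 + u)*(-298) = -7*(-59302 - 298*u) = 415114 + 2086*u)
-89111/O(280) = -89111/(415114 + 2086*280) = -89111/(415114 + 584080) = -89111/999194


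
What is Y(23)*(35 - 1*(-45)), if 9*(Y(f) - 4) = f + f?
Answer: 6560/9 ≈ 728.89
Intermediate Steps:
Y(f) = 4 + 2*f/9 (Y(f) = 4 + (f + f)/9 = 4 + (2*f)/9 = 4 + 2*f/9)
Y(23)*(35 - 1*(-45)) = (4 + (2/9)*23)*(35 - 1*(-45)) = (4 + 46/9)*(35 + 45) = (82/9)*80 = 6560/9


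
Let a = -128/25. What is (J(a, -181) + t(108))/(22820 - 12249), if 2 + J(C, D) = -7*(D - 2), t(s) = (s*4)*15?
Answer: 7759/10571 ≈ 0.73399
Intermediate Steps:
t(s) = 60*s (t(s) = (4*s)*15 = 60*s)
a = -128/25 (a = -128*1/25 = -128/25 ≈ -5.1200)
J(C, D) = 12 - 7*D (J(C, D) = -2 - 7*(D - 2) = -2 - 7*(-2 + D) = -2 + (14 - 7*D) = 12 - 7*D)
(J(a, -181) + t(108))/(22820 - 12249) = ((12 - 7*(-181)) + 60*108)/(22820 - 12249) = ((12 + 1267) + 6480)/10571 = (1279 + 6480)*(1/10571) = 7759*(1/10571) = 7759/10571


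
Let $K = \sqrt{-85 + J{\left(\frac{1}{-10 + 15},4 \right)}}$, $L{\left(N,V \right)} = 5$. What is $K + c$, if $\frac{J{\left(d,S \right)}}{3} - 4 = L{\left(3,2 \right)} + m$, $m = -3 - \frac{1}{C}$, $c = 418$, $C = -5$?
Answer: $418 + \frac{2 i \sqrt{415}}{5} \approx 418.0 + 8.1486 i$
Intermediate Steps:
$m = - \frac{14}{5}$ ($m = -3 - \frac{1}{-5} = -3 - - \frac{1}{5} = -3 + \frac{1}{5} = - \frac{14}{5} \approx -2.8$)
$J{\left(d,S \right)} = \frac{93}{5}$ ($J{\left(d,S \right)} = 12 + 3 \left(5 - \frac{14}{5}\right) = 12 + 3 \cdot \frac{11}{5} = 12 + \frac{33}{5} = \frac{93}{5}$)
$K = \frac{2 i \sqrt{415}}{5}$ ($K = \sqrt{-85 + \frac{93}{5}} = \sqrt{- \frac{332}{5}} = \frac{2 i \sqrt{415}}{5} \approx 8.1486 i$)
$K + c = \frac{2 i \sqrt{415}}{5} + 418 = 418 + \frac{2 i \sqrt{415}}{5}$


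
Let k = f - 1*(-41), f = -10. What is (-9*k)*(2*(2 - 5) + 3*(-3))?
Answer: 4185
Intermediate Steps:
k = 31 (k = -10 - 1*(-41) = -10 + 41 = 31)
(-9*k)*(2*(2 - 5) + 3*(-3)) = (-9*31)*(2*(2 - 5) + 3*(-3)) = -279*(2*(-3) - 9) = -279*(-6 - 9) = -279*(-15) = 4185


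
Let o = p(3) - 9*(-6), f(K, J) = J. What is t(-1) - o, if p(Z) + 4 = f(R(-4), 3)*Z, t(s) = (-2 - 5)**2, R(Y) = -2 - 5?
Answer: -10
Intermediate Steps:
R(Y) = -7
t(s) = 49 (t(s) = (-7)**2 = 49)
p(Z) = -4 + 3*Z
o = 59 (o = (-4 + 3*3) - 9*(-6) = (-4 + 9) + 54 = 5 + 54 = 59)
t(-1) - o = 49 - 1*59 = 49 - 59 = -10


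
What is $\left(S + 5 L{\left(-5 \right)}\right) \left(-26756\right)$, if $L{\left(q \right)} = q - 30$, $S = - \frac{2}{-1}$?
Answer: $4628788$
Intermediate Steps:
$S = 2$ ($S = \left(-2\right) \left(-1\right) = 2$)
$L{\left(q \right)} = -30 + q$ ($L{\left(q \right)} = q - 30 = -30 + q$)
$\left(S + 5 L{\left(-5 \right)}\right) \left(-26756\right) = \left(2 + 5 \left(-30 - 5\right)\right) \left(-26756\right) = \left(2 + 5 \left(-35\right)\right) \left(-26756\right) = \left(2 - 175\right) \left(-26756\right) = \left(-173\right) \left(-26756\right) = 4628788$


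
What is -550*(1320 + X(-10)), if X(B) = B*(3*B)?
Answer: -891000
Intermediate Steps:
X(B) = 3*B**2
-550*(1320 + X(-10)) = -550*(1320 + 3*(-10)**2) = -550*(1320 + 3*100) = -550*(1320 + 300) = -550*1620 = -891000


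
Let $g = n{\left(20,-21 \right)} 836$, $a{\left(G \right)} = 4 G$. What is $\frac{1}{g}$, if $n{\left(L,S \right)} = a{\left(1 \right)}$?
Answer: $\frac{1}{3344} \approx 0.00029904$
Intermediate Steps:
$n{\left(L,S \right)} = 4$ ($n{\left(L,S \right)} = 4 \cdot 1 = 4$)
$g = 3344$ ($g = 4 \cdot 836 = 3344$)
$\frac{1}{g} = \frac{1}{3344}$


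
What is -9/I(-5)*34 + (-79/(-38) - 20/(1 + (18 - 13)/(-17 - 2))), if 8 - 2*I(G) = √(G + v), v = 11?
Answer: -844511/7714 - 306*√6/29 ≈ -135.32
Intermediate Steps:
I(G) = 4 - √(11 + G)/2 (I(G) = 4 - √(G + 11)/2 = 4 - √(11 + G)/2)
-9/I(-5)*34 + (-79/(-38) - 20/(1 + (18 - 13)/(-17 - 2))) = -9/(4 - √(11 - 5)/2)*34 + (-79/(-38) - 20/(1 + (18 - 13)/(-17 - 2))) = -9/(4 - √6/2)*34 + (-79*(-1/38) - 20/(1 + 5/(-19))) = -306/(4 - √6/2) + (79/38 - 20/(1 + 5*(-1/19))) = -306/(4 - √6/2) + (79/38 - 20/(1 - 5/19)) = -306/(4 - √6/2) + (79/38 - 20/14/19) = -306/(4 - √6/2) + (79/38 - 20*19/14) = -306/(4 - √6/2) + (79/38 - 190/7) = -306/(4 - √6/2) - 6667/266 = -6667/266 - 306/(4 - √6/2)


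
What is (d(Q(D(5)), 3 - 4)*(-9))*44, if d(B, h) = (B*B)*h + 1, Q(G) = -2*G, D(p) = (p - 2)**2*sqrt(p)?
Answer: 641124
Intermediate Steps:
D(p) = sqrt(p)*(-2 + p)**2 (D(p) = (-2 + p)**2*sqrt(p) = sqrt(p)*(-2 + p)**2)
d(B, h) = 1 + h*B**2 (d(B, h) = B**2*h + 1 = h*B**2 + 1 = 1 + h*B**2)
(d(Q(D(5)), 3 - 4)*(-9))*44 = ((1 + (3 - 4)*(-2*sqrt(5)*(-2 + 5)**2)**2)*(-9))*44 = ((1 - (-2*sqrt(5)*3**2)**2)*(-9))*44 = ((1 - (-2*sqrt(5)*9)**2)*(-9))*44 = ((1 - (-18*sqrt(5))**2)*(-9))*44 = ((1 - 1*1620)*(-9))*44 = ((1 - 1620)*(-9))*44 = -1619*(-9)*44 = 14571*44 = 641124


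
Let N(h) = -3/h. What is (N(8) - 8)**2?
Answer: 4489/64 ≈ 70.141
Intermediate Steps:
(N(8) - 8)**2 = (-3/8 - 8)**2 = (-67/8)**2 = 4489/64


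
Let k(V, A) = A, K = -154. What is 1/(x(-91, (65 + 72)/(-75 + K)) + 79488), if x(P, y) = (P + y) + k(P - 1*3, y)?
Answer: 229/18181639 ≈ 1.2595e-5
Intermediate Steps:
x(P, y) = P + 2*y (x(P, y) = (P + y) + y = P + 2*y)
1/(x(-91, (65 + 72)/(-75 + K)) + 79488) = 1/((-91 + 2*((65 + 72)/(-75 - 154))) + 79488) = 1/((-91 + 2*(137/(-229))) + 79488) = 1/((-91 + 2*(137*(-1/229))) + 79488) = 1/((-91 + 2*(-137/229)) + 79488) = 1/((-91 - 274/229) + 79488) = 1/(-21113/229 + 79488) = 1/(18181639/229) = 229/18181639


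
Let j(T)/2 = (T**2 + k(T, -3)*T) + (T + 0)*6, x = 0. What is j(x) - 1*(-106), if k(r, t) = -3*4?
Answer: 106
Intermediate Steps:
k(r, t) = -12
j(T) = -12*T + 2*T**2 (j(T) = 2*((T**2 - 12*T) + (T + 0)*6) = 2*((T**2 - 12*T) + T*6) = 2*((T**2 - 12*T) + 6*T) = 2*(T**2 - 6*T) = -12*T + 2*T**2)
j(x) - 1*(-106) = 2*0*(-6 + 0) - 1*(-106) = 2*0*(-6) + 106 = 0 + 106 = 106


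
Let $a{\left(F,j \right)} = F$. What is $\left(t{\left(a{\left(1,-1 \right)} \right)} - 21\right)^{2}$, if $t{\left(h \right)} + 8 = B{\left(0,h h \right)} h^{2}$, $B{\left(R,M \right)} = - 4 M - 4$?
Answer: $1369$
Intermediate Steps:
$B{\left(R,M \right)} = -4 - 4 M$
$t{\left(h \right)} = -8 + h^{2} \left(-4 - 4 h^{2}\right)$ ($t{\left(h \right)} = -8 + \left(-4 - 4 h h\right) h^{2} = -8 + \left(-4 - 4 h^{2}\right) h^{2} = -8 + h^{2} \left(-4 - 4 h^{2}\right)$)
$\left(t{\left(a{\left(1,-1 \right)} \right)} - 21\right)^{2} = \left(\left(-8 - 4 \cdot 1^{2} - 4 \cdot 1^{4}\right) - 21\right)^{2} = \left(\left(-8 - 4 - 4\right) - 21\right)^{2} = \left(-16 - 21\right)^{2} = \left(-37\right)^{2} = 1369$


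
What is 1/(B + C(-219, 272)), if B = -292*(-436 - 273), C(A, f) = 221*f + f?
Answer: 1/267412 ≈ 3.7395e-6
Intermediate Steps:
C(A, f) = 222*f
B = 207028 (B = -292*(-709) = 207028)
1/(B + C(-219, 272)) = 1/(207028 + 222*272) = 1/(207028 + 60384) = 1/267412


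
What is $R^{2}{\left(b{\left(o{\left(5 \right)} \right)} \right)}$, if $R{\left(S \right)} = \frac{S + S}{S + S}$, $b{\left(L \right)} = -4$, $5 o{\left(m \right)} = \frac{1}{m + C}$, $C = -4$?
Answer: $1$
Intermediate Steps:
$o{\left(m \right)} = \frac{1}{5 \left(-4 + m\right)}$ ($o{\left(m \right)} = \frac{1}{5 \left(m - 4\right)} = \frac{1}{5 \left(-4 + m\right)}$)
$R{\left(S \right)} = 1$ ($R{\left(S \right)} = \frac{2 S}{2 S} = 2 S \frac{1}{2 S} = 1$)
$R^{2}{\left(b{\left(o{\left(5 \right)} \right)} \right)} = 1^{2} = 1$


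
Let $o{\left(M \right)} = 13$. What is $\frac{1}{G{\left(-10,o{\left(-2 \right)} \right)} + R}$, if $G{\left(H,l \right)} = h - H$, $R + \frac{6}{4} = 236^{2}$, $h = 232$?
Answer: $\frac{2}{111873} \approx 1.7877 \cdot 10^{-5}$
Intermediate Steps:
$R = \frac{111389}{2}$ ($R = - \frac{3}{2} + 236^{2} = - \frac{3}{2} + 55696 = \frac{111389}{2} \approx 55695.0$)
$G{\left(H,l \right)} = 232 - H$
$\frac{1}{G{\left(-10,o{\left(-2 \right)} \right)} + R} = \frac{1}{\left(232 - -10\right) + \frac{111389}{2}} = \frac{1}{\left(232 + 10\right) + \frac{111389}{2}} = \frac{1}{242 + \frac{111389}{2}} = \frac{1}{\frac{111873}{2}} = \frac{2}{111873}$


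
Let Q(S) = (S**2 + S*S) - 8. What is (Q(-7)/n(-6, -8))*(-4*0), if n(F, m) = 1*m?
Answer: 0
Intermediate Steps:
Q(S) = -8 + 2*S**2 (Q(S) = (S**2 + S**2) - 8 = 2*S**2 - 8 = -8 + 2*S**2)
n(F, m) = m
(Q(-7)/n(-6, -8))*(-4*0) = ((-8 + 2*(-7)**2)/(-8))*(-4*0) = -(-8 + 2*49)/8*0 = -(-8 + 98)/8*0 = -1/8*90*0 = -45/4*0 = 0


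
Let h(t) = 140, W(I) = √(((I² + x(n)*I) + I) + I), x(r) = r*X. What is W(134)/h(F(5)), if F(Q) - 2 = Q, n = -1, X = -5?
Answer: √18894/140 ≈ 0.98182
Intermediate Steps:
x(r) = -5*r (x(r) = r*(-5) = -5*r)
W(I) = √(I² + 7*I) (W(I) = √(((I² + (-5*(-1))*I) + I) + I) = √(((I² + 5*I) + I) + I) = √((I² + 6*I) + I) = √(I² + 7*I))
F(Q) = 2 + Q
W(134)/h(F(5)) = √(134*(7 + 134))/140 = √(134*141)*(1/140) = √18894*(1/140) = √18894/140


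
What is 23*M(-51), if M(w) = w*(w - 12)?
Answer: 73899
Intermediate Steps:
M(w) = w*(-12 + w)
23*M(-51) = 23*(-51*(-12 - 51)) = 23*(-51*(-63)) = 23*3213 = 73899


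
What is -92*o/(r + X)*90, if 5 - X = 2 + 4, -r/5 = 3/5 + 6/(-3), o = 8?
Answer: -11040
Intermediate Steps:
r = 7 (r = -5*(3/5 + 6/(-3)) = -5*(3*(⅕) + 6*(-⅓)) = -5*(⅗ - 2) = -5*(-7/5) = 7)
X = -1 (X = 5 - (2 + 4) = 5 - 1*6 = 5 - 6 = -1)
-92*o/(r + X)*90 = -92*8/(7 - 1)*90 = -92*8/6*90 = -46*8/3*90 = -92*4/3*90 = -368/3*90 = -11040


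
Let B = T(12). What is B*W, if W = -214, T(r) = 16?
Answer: -3424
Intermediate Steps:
B = 16
B*W = 16*(-214) = -3424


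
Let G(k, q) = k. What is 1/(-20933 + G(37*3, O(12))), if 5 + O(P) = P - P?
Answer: -1/20822 ≈ -4.8026e-5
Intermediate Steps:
O(P) = -5 (O(P) = -5 + (P - P) = -5 + 0 = -5)
1/(-20933 + G(37*3, O(12))) = 1/(-20933 + 37*3) = 1/(-20933 + 111) = 1/(-20822) = -1/20822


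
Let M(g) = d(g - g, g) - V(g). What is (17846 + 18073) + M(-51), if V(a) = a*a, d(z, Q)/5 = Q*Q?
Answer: 46323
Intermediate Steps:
d(z, Q) = 5*Q**2 (d(z, Q) = 5*(Q*Q) = 5*Q**2)
V(a) = a**2
M(g) = 4*g**2 (M(g) = 5*g**2 - g**2 = 4*g**2)
(17846 + 18073) + M(-51) = (17846 + 18073) + 4*(-51)**2 = 35919 + 4*2601 = 35919 + 10404 = 46323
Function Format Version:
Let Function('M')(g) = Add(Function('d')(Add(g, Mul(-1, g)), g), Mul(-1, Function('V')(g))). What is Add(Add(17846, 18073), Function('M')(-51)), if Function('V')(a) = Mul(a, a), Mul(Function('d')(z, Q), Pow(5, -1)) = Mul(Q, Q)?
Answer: 46323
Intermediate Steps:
Function('d')(z, Q) = Mul(5, Pow(Q, 2)) (Function('d')(z, Q) = Mul(5, Mul(Q, Q)) = Mul(5, Pow(Q, 2)))
Function('V')(a) = Pow(a, 2)
Function('M')(g) = Mul(4, Pow(g, 2)) (Function('M')(g) = Add(Mul(5, Pow(g, 2)), Mul(-1, Pow(g, 2))) = Mul(4, Pow(g, 2)))
Add(Add(17846, 18073), Function('M')(-51)) = Add(Add(17846, 18073), Mul(4, Pow(-51, 2))) = Add(35919, Mul(4, 2601)) = Add(35919, 10404) = 46323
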